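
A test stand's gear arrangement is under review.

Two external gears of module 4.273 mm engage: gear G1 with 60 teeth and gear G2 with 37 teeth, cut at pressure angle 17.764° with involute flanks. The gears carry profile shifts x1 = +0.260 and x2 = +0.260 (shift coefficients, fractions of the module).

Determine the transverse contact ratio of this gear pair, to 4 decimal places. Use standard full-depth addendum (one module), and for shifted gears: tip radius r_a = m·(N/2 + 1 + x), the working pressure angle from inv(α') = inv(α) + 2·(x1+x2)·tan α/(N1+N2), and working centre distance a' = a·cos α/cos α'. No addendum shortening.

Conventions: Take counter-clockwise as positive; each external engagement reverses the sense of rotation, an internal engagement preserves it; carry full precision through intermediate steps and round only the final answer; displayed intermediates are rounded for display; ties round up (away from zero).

1.7663

single-mesh involute tooth geometry (60T engaging 37T at module 4.273)
base radii: r_b1 = 122.078065, r_b2 = 75.281473
tip radii: r_a1 = 133.573980, r_a2 = 84.434480
inv(α') = inv(17.764°) + 2·(+0.260+0.260)·tan α/(60+37) = 0.01376656  ⇒  α' = 19.49414°
a' = a·cos α / cos α' = 207.2405·cos 17.764°/cos 19.49414° = 209.361032
action lengths: √(r_a1²−r_b1²) = 54.212123, √(r_a2²−r_b2²) = 38.234555
base pitch p_b = π·m·cos α = 12.783985
CR = (54.212123 + 38.234555 − 209.361032·sin 19.49414°)/12.783985 = 1.766327
contact ratio ≈ 1.7663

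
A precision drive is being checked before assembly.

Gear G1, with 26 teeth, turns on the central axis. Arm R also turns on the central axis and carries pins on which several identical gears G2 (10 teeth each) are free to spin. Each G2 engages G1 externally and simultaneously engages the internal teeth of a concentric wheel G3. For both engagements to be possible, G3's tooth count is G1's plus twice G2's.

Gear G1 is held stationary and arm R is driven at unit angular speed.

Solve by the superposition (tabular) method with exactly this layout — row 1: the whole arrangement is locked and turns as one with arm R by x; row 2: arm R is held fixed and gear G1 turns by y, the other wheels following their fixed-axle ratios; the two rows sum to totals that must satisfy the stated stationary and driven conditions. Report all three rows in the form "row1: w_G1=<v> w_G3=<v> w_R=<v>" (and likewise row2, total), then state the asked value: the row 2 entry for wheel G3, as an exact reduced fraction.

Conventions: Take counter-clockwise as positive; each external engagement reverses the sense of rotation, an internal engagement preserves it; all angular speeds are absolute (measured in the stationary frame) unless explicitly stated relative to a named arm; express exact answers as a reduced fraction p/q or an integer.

row1: w_G1=1 w_G3=1 w_R=1
row2: w_G1=-1 w_G3=13/23 w_R=0
total: w_G1=0 w_G3=36/23 w_R=1
asked value: 13/23

topology: planetary set — G1 26T / G2 10T / G3 46T, arm = carrier (Willis)
row 1 — lock + rotate with arm: ω_sun = ω_ring = ω_arm = x
row 2 (arm held, sun turns y): ω_ring = −(26/46)·y, ω_arm = 0
boundary: total ω_sun = x + y = 0 and total ω_arm = x = 1  ⇒  y = -1, x = 1
row 2 ring = −(26/46)·(-1) = 13/23
totals (row 1 + row 2): sun 1 + (-1) = 0, ring 1 + 13/23 = 36/23, arm 1 + 0 = 1
asked cell (row2, ring) = 13/23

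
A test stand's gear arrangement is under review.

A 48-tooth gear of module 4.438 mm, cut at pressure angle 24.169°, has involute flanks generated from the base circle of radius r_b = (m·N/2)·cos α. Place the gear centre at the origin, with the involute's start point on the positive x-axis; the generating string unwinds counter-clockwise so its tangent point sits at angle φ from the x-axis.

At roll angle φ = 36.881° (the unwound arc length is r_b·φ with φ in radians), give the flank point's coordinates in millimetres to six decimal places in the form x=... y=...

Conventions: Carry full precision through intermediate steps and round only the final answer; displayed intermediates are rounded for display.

x=115.269438 y=8.286526

single-mesh involute tooth geometry (48T wheel at module 4.438)
pitch radius r_p = m·N/2 = 4.438·48/2 = 106.512000
base radius r_b = r_p·cos α = 106.512000·cos 24.169° = 97.175347
roll angle φ = 36.881° = 0.64369488 rad
x = r_b·(cos φ + φ·sin φ) = 115.269438
y = r_b·(sin φ − φ·cos φ) = 8.286526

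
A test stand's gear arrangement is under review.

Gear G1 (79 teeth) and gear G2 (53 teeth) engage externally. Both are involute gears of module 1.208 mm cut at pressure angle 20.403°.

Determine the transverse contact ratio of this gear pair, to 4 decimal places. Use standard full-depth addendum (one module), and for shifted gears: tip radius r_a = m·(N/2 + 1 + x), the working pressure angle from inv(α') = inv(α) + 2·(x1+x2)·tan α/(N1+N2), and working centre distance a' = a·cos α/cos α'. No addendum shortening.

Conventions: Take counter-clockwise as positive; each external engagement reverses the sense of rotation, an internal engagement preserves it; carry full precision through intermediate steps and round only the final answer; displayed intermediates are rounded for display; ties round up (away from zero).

1.7714

topology: single-mesh involute geometry — m = 1.208, 79T/53T pair
base radii: r_b1 = 44.722476, r_b2 = 30.003687
tip radii: r_a1 = 48.924000, r_a2 = 33.220000
no profile shift: α' = α, a' = a
action lengths: √(r_a1²−r_b1²) = 19.835773, √(r_a2²−r_b2²) = 14.259985
base pitch p_b = π·m·cos α = 3.556957
CR = (19.835773 + 14.259985 − 79.728000·sin 20.40300°)/3.556957 = 1.771428
contact ratio ≈ 1.7714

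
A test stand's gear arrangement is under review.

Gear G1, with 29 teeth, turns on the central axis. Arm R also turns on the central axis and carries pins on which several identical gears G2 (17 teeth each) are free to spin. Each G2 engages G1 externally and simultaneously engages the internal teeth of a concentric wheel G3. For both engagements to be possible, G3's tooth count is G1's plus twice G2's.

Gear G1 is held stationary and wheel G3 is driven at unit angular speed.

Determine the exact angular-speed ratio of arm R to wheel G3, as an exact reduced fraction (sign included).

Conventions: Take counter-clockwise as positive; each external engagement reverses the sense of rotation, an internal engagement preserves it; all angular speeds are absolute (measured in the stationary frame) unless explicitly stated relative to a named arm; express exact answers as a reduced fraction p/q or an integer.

recognized (axles ride arm R): planetary set, 29/17/63 teeth
ring teeth: 29 + 2·17 = 63
29(ω_sun−ω_arm) = −63(ω_ring−ω_arm),  ω_sun = 0, ω_ring = 1
29(0−ω_arm) = −63(1−ω_arm)  ⇒  92·ω_arm = 63  ⇒  ω_arm = 63/92
ω_out/ω_in = 63/92

63/92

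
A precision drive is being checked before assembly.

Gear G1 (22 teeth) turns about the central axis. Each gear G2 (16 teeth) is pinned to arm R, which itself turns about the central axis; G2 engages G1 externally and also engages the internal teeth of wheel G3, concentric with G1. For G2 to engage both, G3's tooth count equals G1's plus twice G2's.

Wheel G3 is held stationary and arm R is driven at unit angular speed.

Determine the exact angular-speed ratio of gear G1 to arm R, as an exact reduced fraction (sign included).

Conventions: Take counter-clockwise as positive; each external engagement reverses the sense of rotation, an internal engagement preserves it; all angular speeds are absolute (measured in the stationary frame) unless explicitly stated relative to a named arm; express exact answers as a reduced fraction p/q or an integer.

topology: planetary set — G1 22T / G2 16T / G3 54T, arm = carrier (Willis)
ring teeth: 22 + 2·16 = 54
22(ω_sun−ω_arm) = −54(ω_ring−ω_arm),  ω_ring = 0, ω_arm = 1
ω_sun = 1 − (54/22)(0−1) = 38/11
ω_out/ω_in = 38/11

38/11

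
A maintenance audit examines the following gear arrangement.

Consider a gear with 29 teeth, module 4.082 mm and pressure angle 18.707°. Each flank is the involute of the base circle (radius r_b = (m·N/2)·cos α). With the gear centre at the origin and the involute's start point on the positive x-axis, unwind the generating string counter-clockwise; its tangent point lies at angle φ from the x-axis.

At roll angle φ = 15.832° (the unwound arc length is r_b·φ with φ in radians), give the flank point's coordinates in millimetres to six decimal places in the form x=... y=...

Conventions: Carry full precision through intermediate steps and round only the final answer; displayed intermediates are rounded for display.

single-mesh involute tooth geometry (29T wheel at module 4.082)
pitch radius r_p = m·N/2 = 4.082·29/2 = 59.189000
base radius r_b = r_p·cos α = 59.189000·cos 18.707° = 56.062110
roll angle φ = 15.832° = 0.27632053 rad
x = r_b·(cos φ + φ·sin φ) = 58.161686
y = r_b·(sin φ − φ·cos φ) = 0.391262

x=58.161686 y=0.391262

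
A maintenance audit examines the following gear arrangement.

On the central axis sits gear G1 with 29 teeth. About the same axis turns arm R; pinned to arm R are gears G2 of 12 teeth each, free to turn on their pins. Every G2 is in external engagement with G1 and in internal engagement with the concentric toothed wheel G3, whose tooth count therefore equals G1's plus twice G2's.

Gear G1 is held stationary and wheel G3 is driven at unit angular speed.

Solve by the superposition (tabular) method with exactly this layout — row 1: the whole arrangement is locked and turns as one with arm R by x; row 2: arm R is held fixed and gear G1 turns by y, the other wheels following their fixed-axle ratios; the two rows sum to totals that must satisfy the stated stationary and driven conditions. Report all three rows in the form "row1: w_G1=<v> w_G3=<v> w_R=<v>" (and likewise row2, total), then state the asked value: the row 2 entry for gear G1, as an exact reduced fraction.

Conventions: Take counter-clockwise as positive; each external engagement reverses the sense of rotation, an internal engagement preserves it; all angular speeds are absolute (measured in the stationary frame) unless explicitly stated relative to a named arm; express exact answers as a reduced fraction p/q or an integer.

row1: w_G1=53/82 w_G3=53/82 w_R=53/82
row2: w_G1=-53/82 w_G3=29/82 w_R=0
total: w_G1=0 w_G3=1 w_R=53/82
asked value: -53/82

class = planetary set [G3 = 29+2·12 = 53; Willis about the carrier]
superposition row 1 [locked train]: every member turns x
row 2 — arm fixed, fixed-axis ratios: sun y, ring −(29/53)·y, arm 0
boundary: total ω_sun = x + y = 0 and total ω_ring = x − (29/53)·y = 1  ⇒  y = -53/82, x = 53/82
row 2 ring = −(29/53)·(-53/82) = 29/82
totals (row 1 + row 2): sun 53/82 + (-53/82) = 0, ring 53/82 + 29/82 = 1, arm 53/82 + 0 = 53/82
asked cell (row2, sun) = -53/82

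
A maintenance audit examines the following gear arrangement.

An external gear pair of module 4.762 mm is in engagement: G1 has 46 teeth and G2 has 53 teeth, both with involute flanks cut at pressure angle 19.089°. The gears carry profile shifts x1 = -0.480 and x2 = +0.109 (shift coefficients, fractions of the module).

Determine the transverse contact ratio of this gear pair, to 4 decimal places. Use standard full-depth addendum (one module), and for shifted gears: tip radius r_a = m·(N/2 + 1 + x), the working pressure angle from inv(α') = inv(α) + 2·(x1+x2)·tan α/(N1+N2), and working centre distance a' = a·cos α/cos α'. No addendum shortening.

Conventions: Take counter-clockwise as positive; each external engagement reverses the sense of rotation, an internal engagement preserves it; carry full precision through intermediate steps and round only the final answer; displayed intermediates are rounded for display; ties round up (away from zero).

1.8988

class = single-mesh tooth geometry [involute pair 46T × 53T, m = 4.762]
base radii: r_b1 = 103.503353, r_b2 = 119.253863
tip radii: r_a1 = 112.002240, r_a2 = 131.474058
inv(α') = inv(19.089°) + 2·(-0.480+0.109)·tan α/(46+53) = 0.01030641  ⇒  α' = 17.74990°
a' = a·cos α / cos α' = 235.7190·cos 19.089°/cos 17.74990° = 233.891303
action lengths: √(r_a1²−r_b1²) = 42.796701, √(r_a2²−r_b2²) = 55.352904
base pitch p_b = π·m·cos α = 14.137625
CR = (42.796701 + 55.352904 − 233.891303·sin 17.74990°)/14.137625 = 1.898825
contact ratio ≈ 1.8988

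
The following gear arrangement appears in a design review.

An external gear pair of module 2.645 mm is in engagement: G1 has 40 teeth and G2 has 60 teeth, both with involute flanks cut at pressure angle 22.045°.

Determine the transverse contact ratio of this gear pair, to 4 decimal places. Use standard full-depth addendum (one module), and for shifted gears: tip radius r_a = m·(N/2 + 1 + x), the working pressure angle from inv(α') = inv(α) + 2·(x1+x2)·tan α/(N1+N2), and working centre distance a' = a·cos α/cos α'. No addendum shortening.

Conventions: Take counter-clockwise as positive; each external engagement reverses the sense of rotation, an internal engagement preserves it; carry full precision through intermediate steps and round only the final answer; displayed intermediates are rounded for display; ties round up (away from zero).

1.6496

recognized (one external pair, fixed centres): single-mesh tooth geometry, m = 2.645, N1 = 40, N2 = 60
base radii: r_b1 = 49.032447, r_b2 = 73.548670
tip radii: r_a1 = 55.545000, r_a2 = 81.995000
no profile shift: α' = α, a' = a
action lengths: √(r_a1²−r_b1²) = 26.097245, √(r_a2²−r_b2²) = 36.246009
base pitch p_b = π·m·cos α = 7.701999
CR = (26.097245 + 36.246009 − 132.250000·sin 22.04500°)/7.701999 = 1.649603
contact ratio ≈ 1.6496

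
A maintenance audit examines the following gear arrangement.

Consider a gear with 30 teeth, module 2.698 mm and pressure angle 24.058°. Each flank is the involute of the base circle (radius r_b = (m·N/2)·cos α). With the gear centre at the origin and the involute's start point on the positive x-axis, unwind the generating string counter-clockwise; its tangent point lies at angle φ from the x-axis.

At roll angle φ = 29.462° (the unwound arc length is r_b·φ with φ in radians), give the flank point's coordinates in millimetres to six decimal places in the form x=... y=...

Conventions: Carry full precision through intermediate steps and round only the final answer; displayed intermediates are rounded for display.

topology: single-mesh involute geometry — m = 2.698, N = 30
pitch radius r_p = m·N/2 = 2.698·30/2 = 40.470000
base radius r_b = r_p·cos α = 40.470000·cos 24.058° = 36.954503
roll angle φ = 29.462° = 0.51420890 rad
x = r_b·(cos φ + φ·sin φ) = 41.521850
y = r_b·(sin φ − φ·cos φ) = 1.630940

x=41.521850 y=1.630940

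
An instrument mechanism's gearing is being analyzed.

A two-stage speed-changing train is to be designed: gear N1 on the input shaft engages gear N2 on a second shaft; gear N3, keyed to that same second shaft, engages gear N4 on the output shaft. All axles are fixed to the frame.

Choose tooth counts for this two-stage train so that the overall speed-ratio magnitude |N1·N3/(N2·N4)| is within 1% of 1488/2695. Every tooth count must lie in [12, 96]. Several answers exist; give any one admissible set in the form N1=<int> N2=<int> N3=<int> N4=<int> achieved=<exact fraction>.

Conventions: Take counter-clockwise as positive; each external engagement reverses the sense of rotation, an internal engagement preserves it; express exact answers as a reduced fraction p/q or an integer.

topology: fixed-axis compound train — 2 stages, target 1488/2695
target = 1488/2695 in lowest terms: an exact hit needs N1·N3 = k·1488 and N2·N4 = k·2695 for one integer k, every count in [12, 96]; additionally prefer no 1:1 stage (N1 ≠ N2, N3 ≠ N4)
k = 1: N1·N3 = 1488 = 16·93, N2·N4 = 2695 = 35·77
achieved = 16·93/(35·77) = 1488/2695; |achieved − target| = 0 ≤ 372/67375 ✓

N1=16 N2=35 N3=93 N4=77 achieved=1488/2695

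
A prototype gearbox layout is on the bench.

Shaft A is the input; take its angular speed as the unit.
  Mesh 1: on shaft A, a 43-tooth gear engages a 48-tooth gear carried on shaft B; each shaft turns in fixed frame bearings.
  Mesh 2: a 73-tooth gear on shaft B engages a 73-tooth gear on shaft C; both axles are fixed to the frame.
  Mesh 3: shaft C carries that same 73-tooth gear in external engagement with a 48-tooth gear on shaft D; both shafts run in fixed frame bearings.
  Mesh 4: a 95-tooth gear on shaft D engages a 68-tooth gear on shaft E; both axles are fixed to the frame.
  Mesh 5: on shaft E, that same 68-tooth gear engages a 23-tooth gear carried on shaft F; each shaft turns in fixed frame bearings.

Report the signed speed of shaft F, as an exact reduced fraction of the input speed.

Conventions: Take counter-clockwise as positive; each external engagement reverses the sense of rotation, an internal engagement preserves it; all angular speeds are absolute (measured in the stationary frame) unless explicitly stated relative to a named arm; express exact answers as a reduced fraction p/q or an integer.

-298205/52992

5-mesh fixed-axis compound train (all bearings frame-fixed)
mesh 1 [43T→48T]: |ω|/ω_in = 1×43/48 = 43/48, sense flips to −
mesh 2 [73T→73T]: |ω|/ω_in = (43/48)×73/73 = 43/48, sense flips to +
mesh 3 [73T→48T]: |ω|/ω_in = (43/48)×73/48 = 3139/2304, sense flips to −
mesh 4 [95T→68T]: |ω|/ω_in = (3139/2304)×95/68 = 298205/156672, sense flips to +
mesh 5 [68T→23T]: |ω|/ω_in = (298205/156672)×68/23 = 298205/52992, sense flips to −
signed output speed (× input speed) = -298205/52992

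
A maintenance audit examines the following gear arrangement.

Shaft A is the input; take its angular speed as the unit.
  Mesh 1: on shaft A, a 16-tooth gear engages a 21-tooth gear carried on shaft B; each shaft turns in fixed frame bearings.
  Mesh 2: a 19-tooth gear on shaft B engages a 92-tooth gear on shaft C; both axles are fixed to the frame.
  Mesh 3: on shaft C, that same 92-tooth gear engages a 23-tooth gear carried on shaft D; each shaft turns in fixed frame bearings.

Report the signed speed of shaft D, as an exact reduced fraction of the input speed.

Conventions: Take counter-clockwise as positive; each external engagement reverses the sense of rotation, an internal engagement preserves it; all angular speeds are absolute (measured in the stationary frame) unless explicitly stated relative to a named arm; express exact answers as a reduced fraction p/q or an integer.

-304/483

3-mesh fixed-axis compound train (all bearings frame-fixed)
mesh 1 [16T→21T]: |ω|/ω_in = 1×16/21 = 16/21, sense flips to −
mesh 2 [19T→92T]: |ω|/ω_in = (16/21)×19/92 = 76/483, sense flips to +
mesh 3 [92T→23T]: |ω|/ω_in = (76/483)×92/23 = 304/483, sense flips to −
signed output speed (× input speed) = -304/483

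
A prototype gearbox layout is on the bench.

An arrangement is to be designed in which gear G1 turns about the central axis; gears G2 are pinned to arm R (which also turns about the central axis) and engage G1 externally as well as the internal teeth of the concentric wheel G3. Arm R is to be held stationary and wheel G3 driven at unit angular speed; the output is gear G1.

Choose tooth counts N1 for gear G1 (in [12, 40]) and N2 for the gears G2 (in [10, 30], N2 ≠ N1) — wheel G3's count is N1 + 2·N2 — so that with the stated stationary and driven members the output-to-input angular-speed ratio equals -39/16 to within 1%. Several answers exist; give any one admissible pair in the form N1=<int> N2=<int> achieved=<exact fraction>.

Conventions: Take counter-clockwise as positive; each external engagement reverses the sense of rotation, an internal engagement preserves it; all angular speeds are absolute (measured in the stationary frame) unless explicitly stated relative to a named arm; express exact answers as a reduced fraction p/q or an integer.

N1=32 N2=23 achieved=-39/16

topology: planetary set — design target -39/16, arm = carrier (Willis)
Willis with ω_arm = 0: ω_sun/ω_ring = −N3/N1; set equal to -39/16  ⇒  N3/N1 = −(-39/16) = 39/16
N3 = N1 + 2·N2  ⇒  N2/N1 = (N3/N1 − 1)/2 = (39/16 − 1)/2 = 23/32
smallest multiple with N1 ≥ 12 and N2 ≥ 10: k = 1  ⇒  N1 = 1·32 = 32, N2 = 1·23 = 23 (N1 ≤ 40, N2 ≤ 30, N2 ≠ N1 ✓), N3 = 32 + 2·23 = 78
check: −N3/N1 with N1 = 32, N3 = 78 gives -39/16; |achieved − target| = 0 ≤ 39/1600 ✓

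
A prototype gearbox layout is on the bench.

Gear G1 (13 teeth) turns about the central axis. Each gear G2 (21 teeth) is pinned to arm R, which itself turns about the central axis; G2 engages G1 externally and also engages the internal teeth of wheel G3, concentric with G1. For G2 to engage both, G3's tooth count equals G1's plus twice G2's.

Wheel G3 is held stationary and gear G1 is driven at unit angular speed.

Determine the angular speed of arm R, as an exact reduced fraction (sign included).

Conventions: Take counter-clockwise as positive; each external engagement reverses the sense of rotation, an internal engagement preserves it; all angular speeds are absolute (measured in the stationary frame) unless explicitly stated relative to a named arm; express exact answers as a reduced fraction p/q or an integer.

recognized (axles ride arm R): planetary set, 13/21/55 teeth
ring teeth: 13 + 2·21 = 55
13(ω_sun−ω_arm) = −55(ω_ring−ω_arm),  ω_ring = 0, ω_sun = 1
13(1−ω_arm) = −55(0−ω_arm)  ⇒  68·ω_arm = 13  ⇒  ω_arm = 13/68
exact speed ratio = 13/68

13/68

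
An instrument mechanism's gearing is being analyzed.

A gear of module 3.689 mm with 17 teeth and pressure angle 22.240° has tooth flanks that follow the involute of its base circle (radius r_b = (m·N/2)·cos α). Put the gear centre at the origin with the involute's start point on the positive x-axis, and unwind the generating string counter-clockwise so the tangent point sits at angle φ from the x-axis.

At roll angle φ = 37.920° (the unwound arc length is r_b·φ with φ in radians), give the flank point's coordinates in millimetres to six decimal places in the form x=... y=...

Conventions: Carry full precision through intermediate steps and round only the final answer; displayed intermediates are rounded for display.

recognized (one wheel, involute flank): single-mesh tooth geometry, m = 3.689, N = 17
pitch radius r_p = m·N/2 = 3.689·17/2 = 31.356500
base radius r_b = r_p·cos α = 31.356500·cos 22.240° = 29.023783
roll angle φ = 37.920° = 0.66182885 rad
x = r_b·(cos φ + φ·sin φ) = 34.700938
y = r_b·(sin φ − φ·cos φ) = 2.683653

x=34.700938 y=2.683653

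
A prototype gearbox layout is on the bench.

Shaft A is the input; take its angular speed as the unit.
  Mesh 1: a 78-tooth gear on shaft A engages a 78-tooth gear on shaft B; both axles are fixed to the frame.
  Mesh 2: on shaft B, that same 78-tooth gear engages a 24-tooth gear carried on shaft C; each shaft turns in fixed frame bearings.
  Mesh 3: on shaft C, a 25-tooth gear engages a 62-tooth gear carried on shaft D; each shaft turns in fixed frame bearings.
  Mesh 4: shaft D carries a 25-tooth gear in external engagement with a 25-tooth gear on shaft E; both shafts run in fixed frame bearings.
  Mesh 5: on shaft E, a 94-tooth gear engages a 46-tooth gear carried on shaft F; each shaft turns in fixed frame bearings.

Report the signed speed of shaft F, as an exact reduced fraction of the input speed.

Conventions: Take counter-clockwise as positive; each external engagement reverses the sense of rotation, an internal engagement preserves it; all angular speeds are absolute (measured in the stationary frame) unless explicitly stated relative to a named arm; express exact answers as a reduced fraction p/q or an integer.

5-mesh fixed-axis compound train (all bearings frame-fixed)
mesh 1 [78T→78T]: |ω|/ω_in = 1×78/78 = 1, sense flips to −
mesh 2 [78T→24T]: |ω|/ω_in = 1×78/24 = 13/4, sense flips to +
mesh 3 [25T→62T]: |ω|/ω_in = (13/4)×25/62 = 325/248, sense flips to −
mesh 4 [25T→25T]: |ω|/ω_in = (325/248)×25/25 = 325/248, sense flips to +
mesh 5 [94T→46T]: |ω|/ω_in = (325/248)×94/46 = 15275/5704, sense flips to −
signed output speed (× input speed) = -15275/5704

-15275/5704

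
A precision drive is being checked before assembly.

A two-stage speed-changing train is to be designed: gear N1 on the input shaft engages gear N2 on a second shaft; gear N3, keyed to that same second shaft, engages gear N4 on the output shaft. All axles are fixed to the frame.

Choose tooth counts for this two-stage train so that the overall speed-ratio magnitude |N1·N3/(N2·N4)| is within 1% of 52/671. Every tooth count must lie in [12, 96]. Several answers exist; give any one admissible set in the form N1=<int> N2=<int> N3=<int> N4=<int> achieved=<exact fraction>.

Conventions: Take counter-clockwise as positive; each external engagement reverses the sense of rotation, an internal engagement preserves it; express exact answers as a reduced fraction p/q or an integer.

N1=12 N2=33 N3=13 N4=61 achieved=52/671

2-stage fixed-axis compound train for ratio 52/671
target = 52/671 in lowest terms: an exact hit needs N1·N3 = k·52 and N2·N4 = k·671 for one integer k, every count in [12, 96]; additionally prefer no 1:1 stage (N1 ≠ N2, N3 ≠ N4)
k = 1…2: no 1:1-free in-range split of k·52 and k·671 into factor pairs; take k = 3
k = 3: N1·N3 = 156 = 12·13, N2·N4 = 2013 = 33·61
achieved = 12·13/(33·61) = 52/671; |achieved − target| = 0 ≤ 13/16775 ✓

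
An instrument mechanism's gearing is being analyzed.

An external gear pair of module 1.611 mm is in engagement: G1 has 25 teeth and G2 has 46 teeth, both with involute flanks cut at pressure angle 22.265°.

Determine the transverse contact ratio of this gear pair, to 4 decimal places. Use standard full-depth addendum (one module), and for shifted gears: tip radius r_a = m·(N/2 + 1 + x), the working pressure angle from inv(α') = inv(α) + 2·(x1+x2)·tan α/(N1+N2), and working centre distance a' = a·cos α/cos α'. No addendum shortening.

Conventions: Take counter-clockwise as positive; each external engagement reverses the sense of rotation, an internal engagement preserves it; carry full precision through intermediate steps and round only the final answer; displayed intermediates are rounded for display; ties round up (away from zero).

1.5810

topology: single-mesh involute geometry — m = 1.611, 25T/46T pair
base radii: r_b1 = 18.636075, r_b2 = 34.290378
tip radii: r_a1 = 21.748500, r_a2 = 38.664000
no profile shift: α' = α, a' = a
action lengths: √(r_a1²−r_b1²) = 11.211332, √(r_a2²−r_b2²) = 17.862667
base pitch p_b = π·m·cos α = 4.683757
CR = (11.211332 + 17.862667 − 57.190500·sin 22.26500°)/4.683757 = 1.581004
contact ratio ≈ 1.5810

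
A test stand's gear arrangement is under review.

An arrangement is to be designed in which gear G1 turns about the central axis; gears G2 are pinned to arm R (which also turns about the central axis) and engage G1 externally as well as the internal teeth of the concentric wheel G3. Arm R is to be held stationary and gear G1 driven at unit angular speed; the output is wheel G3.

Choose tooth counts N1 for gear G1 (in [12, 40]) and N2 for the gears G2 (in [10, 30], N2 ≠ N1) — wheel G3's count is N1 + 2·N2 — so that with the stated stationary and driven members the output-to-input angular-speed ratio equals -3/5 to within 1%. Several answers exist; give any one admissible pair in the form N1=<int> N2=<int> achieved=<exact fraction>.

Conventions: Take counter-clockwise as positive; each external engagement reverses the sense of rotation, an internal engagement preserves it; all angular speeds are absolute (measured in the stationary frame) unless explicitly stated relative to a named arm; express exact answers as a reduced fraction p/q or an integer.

class = planetary set [ratio -3/5 wanted; Willis about the carrier]
Willis with ω_arm = 0: ω_ring/ω_sun = −N1/N3; set equal to -3/5  ⇒  N3/N1 = −1/(-3/5) = 5/3
N3 = N1 + 2·N2  ⇒  N2/N1 = (N3/N1 − 1)/2 = (5/3 − 1)/2 = 1/3
smallest multiple with N1 ≥ 12 and N2 ≥ 10: k = 10  ⇒  N1 = 10·3 = 30, N2 = 10·1 = 10 (N1 ≤ 40, N2 ≤ 30, N2 ≠ N1 ✓), N3 = 30 + 2·10 = 50
check: −N1/N3 with N1 = 30, N3 = 50 gives -3/5; |achieved − target| = 0 ≤ 3/500 ✓

N1=30 N2=10 achieved=-3/5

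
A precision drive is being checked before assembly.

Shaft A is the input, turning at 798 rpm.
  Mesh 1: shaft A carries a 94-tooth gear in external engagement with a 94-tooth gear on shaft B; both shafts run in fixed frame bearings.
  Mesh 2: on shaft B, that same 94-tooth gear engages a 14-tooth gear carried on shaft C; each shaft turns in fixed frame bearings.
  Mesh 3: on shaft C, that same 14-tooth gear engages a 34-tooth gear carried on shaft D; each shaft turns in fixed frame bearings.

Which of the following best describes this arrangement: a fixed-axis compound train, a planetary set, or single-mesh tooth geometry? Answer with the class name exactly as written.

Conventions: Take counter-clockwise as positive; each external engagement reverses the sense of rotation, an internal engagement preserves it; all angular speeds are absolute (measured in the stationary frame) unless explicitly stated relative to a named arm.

fixed-axis compound train

topology: fixed-axis compound train — 3 meshes, A→D
classification: fixed-axis compound train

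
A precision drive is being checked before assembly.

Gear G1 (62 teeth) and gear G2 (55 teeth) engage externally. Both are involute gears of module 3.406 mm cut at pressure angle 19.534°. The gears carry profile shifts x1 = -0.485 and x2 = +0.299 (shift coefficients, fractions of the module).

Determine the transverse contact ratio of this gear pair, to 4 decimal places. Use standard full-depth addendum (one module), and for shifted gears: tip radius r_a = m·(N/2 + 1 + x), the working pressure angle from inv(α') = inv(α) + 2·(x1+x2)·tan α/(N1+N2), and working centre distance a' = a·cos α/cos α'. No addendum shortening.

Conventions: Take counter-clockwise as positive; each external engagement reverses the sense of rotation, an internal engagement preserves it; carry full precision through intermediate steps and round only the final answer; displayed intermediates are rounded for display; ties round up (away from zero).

topology: single-mesh involute geometry — m = 3.406, 62T/55T pair
base radii: r_b1 = 99.508812, r_b2 = 88.273946
tip radii: r_a1 = 107.340090, r_a2 = 98.089394
inv(α') = inv(19.534°) + 2·(-0.485+0.299)·tan α/(62+55) = 0.01272588  ⇒  α' = 19.00523°
a' = a·cos α / cos α' = 199.2510·cos 19.534°/cos 19.00523° = 198.609173
action lengths: √(r_a1²−r_b1²) = 40.247873, √(r_a2²−r_b2²) = 42.769611
base pitch p_b = π·m·cos α = 10.084392
CR = (40.247873 + 42.769611 − 198.609173·sin 19.00523°)/10.084392 = 1.818604
contact ratio ≈ 1.8186

1.8186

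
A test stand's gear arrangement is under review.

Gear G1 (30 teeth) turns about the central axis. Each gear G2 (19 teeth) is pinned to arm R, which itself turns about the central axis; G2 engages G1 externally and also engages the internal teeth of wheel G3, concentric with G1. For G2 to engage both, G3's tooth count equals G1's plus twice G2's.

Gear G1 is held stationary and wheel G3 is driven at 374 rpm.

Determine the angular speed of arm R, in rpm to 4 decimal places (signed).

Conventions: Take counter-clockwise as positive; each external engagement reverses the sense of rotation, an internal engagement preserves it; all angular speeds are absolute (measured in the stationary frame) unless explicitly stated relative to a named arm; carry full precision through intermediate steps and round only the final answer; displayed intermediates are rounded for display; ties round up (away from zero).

+259.5102 rpm

class = planetary set [G3 = 30+2·19 = 68; Willis about the carrier]
normalise by the input: solve with ω_ring = 1, then scale by 374 rpm
ring teeth: 30 + 2·19 = 68
30(ω_sun−ω_arm) = −68(ω_ring−ω_arm),  ω_sun = 0, ω_ring = 1
30(0−ω_arm) = −68(1−ω_arm)  ⇒  98·ω_arm = 68  ⇒  ω_arm = 34/49
scale: ω_arm = 34/49 × 374 rpm = +259.5102 rpm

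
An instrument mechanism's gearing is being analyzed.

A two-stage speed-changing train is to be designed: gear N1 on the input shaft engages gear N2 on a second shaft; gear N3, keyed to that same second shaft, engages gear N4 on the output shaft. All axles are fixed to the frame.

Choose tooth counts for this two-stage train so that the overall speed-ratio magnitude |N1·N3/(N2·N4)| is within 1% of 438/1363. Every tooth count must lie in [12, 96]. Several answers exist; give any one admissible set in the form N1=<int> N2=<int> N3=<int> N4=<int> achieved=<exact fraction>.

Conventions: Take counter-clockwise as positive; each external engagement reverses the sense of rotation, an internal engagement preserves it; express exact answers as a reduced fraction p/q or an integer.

design class (target 438/1363): fixed-axis compound train
target = 438/1363 in lowest terms: an exact hit needs N1·N3 = k·438 and N2·N4 = k·1363 for one integer k, every count in [12, 96]; additionally prefer no 1:1 stage (N1 ≠ N2, N3 ≠ N4)
k = 1: no 1:1-free in-range split of k·438 and k·1363 into factor pairs; take k = 2
k = 2: N1·N3 = 876 = 12·73, N2·N4 = 2726 = 29·94
achieved = 12·73/(29·94) = 438/1363; |achieved − target| = 0 ≤ 219/68150 ✓

N1=12 N2=29 N3=73 N4=94 achieved=438/1363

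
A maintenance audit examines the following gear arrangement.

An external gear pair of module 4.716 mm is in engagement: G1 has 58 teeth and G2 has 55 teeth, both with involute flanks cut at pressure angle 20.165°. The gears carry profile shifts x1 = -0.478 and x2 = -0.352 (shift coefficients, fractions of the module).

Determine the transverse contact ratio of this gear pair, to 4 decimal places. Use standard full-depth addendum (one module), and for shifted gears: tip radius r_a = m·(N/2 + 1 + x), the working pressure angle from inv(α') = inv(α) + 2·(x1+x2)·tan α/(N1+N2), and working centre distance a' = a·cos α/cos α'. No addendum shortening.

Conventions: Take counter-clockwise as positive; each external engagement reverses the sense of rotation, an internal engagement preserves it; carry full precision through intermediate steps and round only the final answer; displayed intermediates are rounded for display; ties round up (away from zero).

2.0027

single-mesh involute tooth geometry (58T engaging 55T at module 4.716)
base radii: r_b1 = 128.380884, r_b2 = 121.740493
tip radii: r_a1 = 139.225752, r_a2 = 132.745968
inv(α') = inv(20.165°) + 2·(-0.478-0.352)·tan α/(58+55) = 0.00989453  ⇒  α' = 17.51633°
a' = a·cos α / cos α' = 266.4540·cos 20.165°/cos 17.51633° = 262.283131
action lengths: √(r_a1²−r_b1²) = 53.871688, √(r_a2²−r_b2²) = 52.922060
base pitch p_b = π·m·cos α = 13.907601
CR = (53.871688 + 52.922060 − 262.283131·sin 17.51633°)/13.907601 = 2.002674
contact ratio ≈ 2.0027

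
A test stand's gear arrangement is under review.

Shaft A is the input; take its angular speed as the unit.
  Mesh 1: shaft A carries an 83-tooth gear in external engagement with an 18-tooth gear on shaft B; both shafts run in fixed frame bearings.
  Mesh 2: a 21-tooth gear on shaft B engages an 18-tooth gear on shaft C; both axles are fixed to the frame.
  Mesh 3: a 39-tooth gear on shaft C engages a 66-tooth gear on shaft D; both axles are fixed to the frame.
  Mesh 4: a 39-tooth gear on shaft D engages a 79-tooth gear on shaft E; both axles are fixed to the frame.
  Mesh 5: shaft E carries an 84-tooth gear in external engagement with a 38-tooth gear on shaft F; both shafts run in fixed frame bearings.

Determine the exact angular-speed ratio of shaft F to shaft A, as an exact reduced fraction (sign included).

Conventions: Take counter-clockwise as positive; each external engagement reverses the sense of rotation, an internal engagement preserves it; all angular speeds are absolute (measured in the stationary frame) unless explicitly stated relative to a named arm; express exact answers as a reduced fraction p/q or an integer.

-687323/198132

class = fixed-axis compound train [5 meshes; 5 ratios multiply, 5 sense flips]
mesh 1 [83T→18T]: running ratio 83/18, sense −
mesh 2 [21T→18T]: running ratio 581/108, sense +
mesh 3 [39T→66T]: running ratio 7553/2376, sense −
mesh 4 [39T→79T]: running ratio 98189/62568, sense +
mesh 5 [84T→38T]: running ratio 687323/198132, sense −
ω_out/ω_in = -687323/198132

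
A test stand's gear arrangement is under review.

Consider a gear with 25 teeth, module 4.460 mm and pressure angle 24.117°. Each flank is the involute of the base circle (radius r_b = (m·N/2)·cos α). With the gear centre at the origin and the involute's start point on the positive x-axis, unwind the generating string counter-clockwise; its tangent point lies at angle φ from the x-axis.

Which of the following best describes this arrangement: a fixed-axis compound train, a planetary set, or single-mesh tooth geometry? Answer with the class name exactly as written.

class = single-mesh tooth geometry [base-circle involute, m = 4.460, 25T]
classification: single-mesh tooth geometry

single-mesh tooth geometry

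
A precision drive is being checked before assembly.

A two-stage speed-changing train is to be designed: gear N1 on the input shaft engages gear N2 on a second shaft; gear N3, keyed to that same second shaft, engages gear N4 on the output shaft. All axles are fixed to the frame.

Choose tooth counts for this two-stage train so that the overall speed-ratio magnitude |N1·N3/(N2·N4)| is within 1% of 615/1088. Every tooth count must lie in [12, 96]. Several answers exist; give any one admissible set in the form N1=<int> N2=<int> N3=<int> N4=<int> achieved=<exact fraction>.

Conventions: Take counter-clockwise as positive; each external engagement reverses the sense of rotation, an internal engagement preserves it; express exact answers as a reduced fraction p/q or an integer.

N1=15 N2=16 N3=41 N4=68 achieved=615/1088

2-stage fixed-axis compound train for ratio 615/1088
target = 615/1088 in lowest terms: an exact hit needs N1·N3 = k·615 and N2·N4 = k·1088 for one integer k, every count in [12, 96]; additionally prefer no 1:1 stage (N1 ≠ N2, N3 ≠ N4)
k = 1: N1·N3 = 615 = 15·41, N2·N4 = 1088 = 16·68
achieved = 15·41/(16·68) = 615/1088; |achieved − target| = 0 ≤ 123/21760 ✓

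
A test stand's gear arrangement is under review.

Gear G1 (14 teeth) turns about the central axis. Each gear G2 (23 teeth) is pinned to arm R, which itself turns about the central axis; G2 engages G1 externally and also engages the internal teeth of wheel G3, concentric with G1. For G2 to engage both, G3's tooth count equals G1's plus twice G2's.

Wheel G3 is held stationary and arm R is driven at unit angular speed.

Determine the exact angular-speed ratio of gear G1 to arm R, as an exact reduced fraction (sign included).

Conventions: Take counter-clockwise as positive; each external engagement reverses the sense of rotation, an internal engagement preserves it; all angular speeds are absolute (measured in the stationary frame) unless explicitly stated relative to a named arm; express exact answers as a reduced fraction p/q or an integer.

37/7

recognized (axles ride arm R): planetary set, 14/23/60 teeth
ring teeth: 14 + 2·23 = 60
14(ω_sun−ω_arm) = −60(ω_ring−ω_arm),  ω_ring = 0, ω_arm = 1
ω_sun = 1 − (60/14)(0−1) = 37/7
ω_out/ω_in = 37/7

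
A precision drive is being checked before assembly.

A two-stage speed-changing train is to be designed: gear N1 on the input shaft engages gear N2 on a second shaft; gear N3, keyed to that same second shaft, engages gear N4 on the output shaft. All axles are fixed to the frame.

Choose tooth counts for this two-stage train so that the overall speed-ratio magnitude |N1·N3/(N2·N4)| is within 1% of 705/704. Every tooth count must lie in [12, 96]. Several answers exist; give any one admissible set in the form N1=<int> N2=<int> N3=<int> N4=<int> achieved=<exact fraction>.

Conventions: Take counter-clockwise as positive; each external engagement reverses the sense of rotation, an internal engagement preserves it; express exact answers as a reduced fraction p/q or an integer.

2-stage fixed-axis compound train for ratio 705/704
target = 705/704 in lowest terms: an exact hit needs N1·N3 = k·705 and N2·N4 = k·704 for one integer k, every count in [12, 96]; additionally prefer no 1:1 stage (N1 ≠ N2, N3 ≠ N4)
k = 1: N1·N3 = 705 = 15·47, N2·N4 = 704 = 16·44
achieved = 15·47/(16·44) = 705/704; |achieved − target| = 0 ≤ 141/14080 ✓

N1=15 N2=16 N3=47 N4=44 achieved=705/704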